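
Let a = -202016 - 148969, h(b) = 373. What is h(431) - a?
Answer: 351358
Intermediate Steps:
a = -350985
h(431) - a = 373 - 1*(-350985) = 373 + 350985 = 351358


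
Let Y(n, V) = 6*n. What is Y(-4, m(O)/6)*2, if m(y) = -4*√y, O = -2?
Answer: -48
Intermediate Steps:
Y(-4, m(O)/6)*2 = (6*(-4))*2 = -24*2 = -48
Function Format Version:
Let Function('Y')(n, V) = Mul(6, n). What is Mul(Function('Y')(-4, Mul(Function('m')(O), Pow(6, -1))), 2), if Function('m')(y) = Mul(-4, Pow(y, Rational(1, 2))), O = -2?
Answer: -48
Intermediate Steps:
Mul(Function('Y')(-4, Mul(Function('m')(O), Pow(6, -1))), 2) = Mul(Mul(6, -4), 2) = Mul(-24, 2) = -48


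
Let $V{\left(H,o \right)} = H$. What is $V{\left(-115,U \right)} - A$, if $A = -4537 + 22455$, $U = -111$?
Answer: $-18033$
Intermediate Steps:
$A = 17918$
$V{\left(-115,U \right)} - A = -115 - 17918 = -18033$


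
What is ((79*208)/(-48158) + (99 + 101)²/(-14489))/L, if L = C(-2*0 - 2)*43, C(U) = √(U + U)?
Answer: 541100812*I/15001867133 ≈ 0.036069*I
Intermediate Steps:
C(U) = √2*√U (C(U) = √(2*U) = √2*√U)
L = 86*I (L = (√2*√(-2*0 - 2))*43 = (√2*√(0 - 2))*43 = (√2*√(-2))*43 = (√2*(I*√2))*43 = (2*I)*43 = 86*I ≈ 86.0*I)
((79*208)/(-48158) + (99 + 101)²/(-14489))/L = ((79*208)/(-48158) + (99 + 101)²/(-14489))/((86*I)) = (16432*(-1/48158) + 200²*(-1/14489))*(-I/86) = (-8216/24079 + 40000*(-1/14489))*(-I/86) = (-8216/24079 - 40000/14489)*(-I/86) = -(-541100812)*I/15001867133 = 541100812*I/15001867133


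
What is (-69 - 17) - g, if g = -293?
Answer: 207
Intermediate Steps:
(-69 - 17) - g = (-69 - 17) - 1*(-293) = -86 + 293 = 207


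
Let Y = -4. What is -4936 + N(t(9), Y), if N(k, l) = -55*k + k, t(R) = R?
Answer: -5422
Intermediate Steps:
N(k, l) = -54*k
-4936 + N(t(9), Y) = -4936 - 54*9 = -4936 - 486 = -5422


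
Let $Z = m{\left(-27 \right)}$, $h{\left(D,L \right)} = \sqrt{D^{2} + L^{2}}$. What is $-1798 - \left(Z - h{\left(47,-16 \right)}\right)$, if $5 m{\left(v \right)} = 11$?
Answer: $- \frac{9001}{5} + \sqrt{2465} \approx -1750.6$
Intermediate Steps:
$m{\left(v \right)} = \frac{11}{5}$ ($m{\left(v \right)} = \frac{1}{5} \cdot 11 = \frac{11}{5}$)
$Z = \frac{11}{5} \approx 2.2$
$-1798 - \left(Z - h{\left(47,-16 \right)}\right) = -1798 + \left(\sqrt{47^{2} + \left(-16\right)^{2}} - \frac{11}{5}\right) = -1798 - \left(\frac{11}{5} - \sqrt{2209 + 256}\right) = -1798 - \left(\frac{11}{5} - \sqrt{2465}\right) = - \frac{9001}{5} + \sqrt{2465}$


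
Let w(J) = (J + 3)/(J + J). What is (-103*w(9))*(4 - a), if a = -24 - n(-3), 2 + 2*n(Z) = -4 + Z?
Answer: -4841/3 ≈ -1613.7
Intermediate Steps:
n(Z) = -3 + Z/2 (n(Z) = -1 + (-4 + Z)/2 = -1 + (-2 + Z/2) = -3 + Z/2)
a = -39/2 (a = -24 - (-3 + (1/2)*(-3)) = -24 - (-3 - 3/2) = -24 - 1*(-9/2) = -24 + 9/2 = -39/2 ≈ -19.500)
w(J) = (3 + J)/(2*J) (w(J) = (3 + J)/((2*J)) = (3 + J)*(1/(2*J)) = (3 + J)/(2*J))
(-103*w(9))*(4 - a) = (-103*(3 + 9)/(2*9))*(4 - 1*(-39/2)) = (-103*12/(2*9))*(4 + 39/2) = -103*2/3*(47/2) = -206/3*47/2 = -4841/3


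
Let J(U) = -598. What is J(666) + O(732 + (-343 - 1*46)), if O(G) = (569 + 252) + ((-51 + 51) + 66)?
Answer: 289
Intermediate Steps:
O(G) = 887 (O(G) = 821 + (0 + 66) = 821 + 66 = 887)
J(666) + O(732 + (-343 - 1*46)) = -598 + 887 = 289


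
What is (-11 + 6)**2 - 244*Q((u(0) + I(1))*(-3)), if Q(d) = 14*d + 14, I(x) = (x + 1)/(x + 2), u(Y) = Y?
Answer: 3441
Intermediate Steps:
I(x) = (1 + x)/(2 + x)
Q(d) = 14 + 14*d
(-11 + 6)**2 - 244*Q((u(0) + I(1))*(-3)) = (-11 + 6)**2 - 244*(14 + 14*((0 + (1 + 1)/(2 + 1))*(-3))) = (-5)**2 - 244*(14 + 14*((0 + 2/3)*(-3))) = 25 - 244*(14 + 14*((0 + (1/3)*2)*(-3))) = 25 - 244*(14 + 14*((0 + 2/3)*(-3))) = 25 - 244*(14 + 14*((2/3)*(-3))) = 25 - 244*(14 + 14*(-2)) = 25 - 244*(14 - 28) = 25 - 244*(-14) = 25 + 3416 = 3441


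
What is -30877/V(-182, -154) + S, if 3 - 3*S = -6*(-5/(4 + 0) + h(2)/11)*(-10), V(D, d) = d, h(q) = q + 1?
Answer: 4863/22 ≈ 221.05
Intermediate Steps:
h(q) = 1 + q
S = 226/11 (S = 1 - (-6*(-5/(4 + 0) + (1 + 2)/11))*(-10)/3 = 1 - (-6*(-5/4 + 3*(1/11)))*(-10)/3 = 1 - (-6*(-5*¼ + 3/11))*(-10)/3 = 1 - (-6*(-5/4 + 3/11))*(-10)/3 = 1 - (-6*(-43/44))*(-10)/3 = 1 - 43*(-10)/22 = 1 - ⅓*(-645/11) = 1 + 215/11 = 226/11 ≈ 20.545)
-30877/V(-182, -154) + S = -30877/(-154) + 226/11 = -30877*(-1/154) + 226/11 = 401/2 + 226/11 = 4863/22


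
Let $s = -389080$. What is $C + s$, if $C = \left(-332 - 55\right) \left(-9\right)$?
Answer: $-385597$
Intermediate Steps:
$C = 3483$ ($C = \left(-387\right) \left(-9\right) = 3483$)
$C + s = 3483 - 389080 = -385597$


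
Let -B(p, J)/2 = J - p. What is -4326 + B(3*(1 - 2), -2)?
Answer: -4328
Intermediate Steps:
B(p, J) = -2*J + 2*p (B(p, J) = -2*(J - p) = -2*J + 2*p)
-4326 + B(3*(1 - 2), -2) = -4326 + (-2*(-2) + 2*(3*(1 - 2))) = -4326 + (4 + 2*(3*(-1))) = -4326 + (4 + 2*(-3)) = -4326 + (4 - 6) = -4326 - 2 = -4328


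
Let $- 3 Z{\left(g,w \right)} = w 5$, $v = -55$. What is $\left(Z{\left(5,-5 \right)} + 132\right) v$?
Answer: $- \frac{23155}{3} \approx -7718.3$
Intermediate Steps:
$Z{\left(g,w \right)} = - \frac{5 w}{3}$ ($Z{\left(g,w \right)} = - \frac{w 5}{3} = - \frac{5 w}{3}$)
$\left(Z{\left(5,-5 \right)} + 132\right) v = \left(\left(- \frac{5}{3}\right) \left(-5\right) + 132\right) \left(-55\right) = \left(\frac{25}{3} + 132\right) \left(-55\right) = \frac{421}{3} \left(-55\right) = - \frac{23155}{3}$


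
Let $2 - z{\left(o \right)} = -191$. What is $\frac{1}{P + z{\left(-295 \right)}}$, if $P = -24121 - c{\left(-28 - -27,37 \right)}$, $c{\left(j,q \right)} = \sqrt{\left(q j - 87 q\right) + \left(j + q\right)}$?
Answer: $\frac{i}{2 \left(\sqrt{805} - 11964 i\right)} \approx -4.1792 \cdot 10^{-5} + 9.9109 \cdot 10^{-8} i$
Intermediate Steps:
$z{\left(o \right)} = 193$ ($z{\left(o \right)} = 2 - -191 = 2 + 191 = 193$)
$c{\left(j,q \right)} = \sqrt{j - 86 q + j q}$ ($c{\left(j,q \right)} = \sqrt{\left(j q - 87 q\right) + \left(j + q\right)} = \sqrt{\left(- 87 q + j q\right) + \left(j + q\right)} = \sqrt{j - 86 q + j q}$)
$P = -24121 - 2 i \sqrt{805}$ ($P = -24121 - \sqrt{\left(-28 - -27\right) - 3182 + \left(-28 - -27\right) 37} = -24121 - \sqrt{\left(-28 + 27\right) - 3182 + \left(-28 + 27\right) 37} = -24121 - \sqrt{-1 - 3182 - 37} = -24121 - \sqrt{-3220} = -24121 - 2 i \sqrt{805} \approx -24121.0 - 56.745 i$)
$\frac{1}{P + z{\left(-295 \right)}} = \frac{1}{\left(-24121 - 2 i \sqrt{805}\right) + 193} = \frac{1}{-23928 - 2 i \sqrt{805}}$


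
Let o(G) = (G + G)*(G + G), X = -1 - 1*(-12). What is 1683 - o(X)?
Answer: 1199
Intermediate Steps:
X = 11 (X = -1 + 12 = 11)
o(G) = 4*G² (o(G) = (2*G)*(2*G) = 4*G²)
1683 - o(X) = 1683 - 4*11² = 1683 - 4*121 = 1683 - 1*484 = 1683 - 484 = 1199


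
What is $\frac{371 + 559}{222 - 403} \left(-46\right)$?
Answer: $\frac{42780}{181} \approx 236.35$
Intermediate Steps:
$\frac{371 + 559}{222 - 403} \left(-46\right) = \frac{930}{-181} \left(-46\right) = 930 \left(- \frac{1}{181}\right) \left(-46\right) = \left(- \frac{930}{181}\right) \left(-46\right) = \frac{42780}{181}$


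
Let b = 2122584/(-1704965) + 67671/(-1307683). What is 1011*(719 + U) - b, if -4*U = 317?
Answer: 5768199308830730703/8918214984380 ≈ 6.4679e+5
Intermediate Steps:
U = -317/4 (U = -¼*317 = -317/4 ≈ -79.250)
b = -2891043699387/2229553746095 (b = 2122584*(-1/1704965) + 67671*(-1/1307683) = -2122584/1704965 - 67671/1307683 = -2891043699387/2229553746095 ≈ -1.2967)
1011*(719 + U) - b = 1011*(719 - 317/4) - 1*(-2891043699387/2229553746095) = 1011*(2559/4) + 2891043699387/2229553746095 = 2587149/4 + 2891043699387/2229553746095 = 5768199308830730703/8918214984380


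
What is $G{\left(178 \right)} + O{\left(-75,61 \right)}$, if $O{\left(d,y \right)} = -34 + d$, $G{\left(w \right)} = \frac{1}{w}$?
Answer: $- \frac{19401}{178} \approx -108.99$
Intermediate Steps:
$G{\left(178 \right)} + O{\left(-75,61 \right)} = \frac{1}{178} - 109 = - \frac{19401}{178}$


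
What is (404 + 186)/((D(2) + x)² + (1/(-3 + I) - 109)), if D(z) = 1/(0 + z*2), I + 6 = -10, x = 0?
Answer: -179360/33133 ≈ -5.4133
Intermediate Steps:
I = -16 (I = -6 - 10 = -16)
D(z) = 1/(2*z) (D(z) = 1/(0 + 2*z) = 1/(2*z))
(404 + 186)/((D(2) + x)² + (1/(-3 + I) - 109)) = (404 + 186)/(((½)/2 + 0)² + (1/(-3 - 16) - 109)) = 590/(((½)*(½) + 0)² + (1/(-19) - 109)) = 590/((¼ + 0)² + (-1/19 - 109)) = 590/((¼)² - 2072/19) = 590/(1/16 - 2072/19) = 590/(-33133/304) = 590*(-304/33133) = -179360/33133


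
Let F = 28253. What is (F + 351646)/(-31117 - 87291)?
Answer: -379899/118408 ≈ -3.2084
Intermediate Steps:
(F + 351646)/(-31117 - 87291) = (28253 + 351646)/(-31117 - 87291) = 379899/(-118408) = 379899*(-1/118408) = -379899/118408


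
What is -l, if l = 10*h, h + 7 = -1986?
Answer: 19930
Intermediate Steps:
h = -1993 (h = -7 - 1986 = -1993)
l = -19930 (l = 10*(-1993) = -19930)
-l = -1*(-19930) = 19930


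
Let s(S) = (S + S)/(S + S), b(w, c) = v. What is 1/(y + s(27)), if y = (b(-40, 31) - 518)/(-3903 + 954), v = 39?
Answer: 2949/3428 ≈ 0.86027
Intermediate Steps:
b(w, c) = 39
s(S) = 1 (s(S) = (2*S)/((2*S)) = (2*S)*(1/(2*S)) = 1)
y = 479/2949 (y = (39 - 518)/(-3903 + 954) = -479/(-2949) = -479*(-1/2949) = 479/2949 ≈ 0.16243)
1/(y + s(27)) = 1/(479/2949 + 1) = 1/(3428/2949) = 2949/3428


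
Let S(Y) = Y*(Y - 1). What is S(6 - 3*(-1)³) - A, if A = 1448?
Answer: -1376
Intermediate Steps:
S(Y) = Y*(-1 + Y)
S(6 - 3*(-1)³) - A = (6 - 3*(-1)³)*(-1 + (6 - 3*(-1)³)) - 1*1448 = (6 - 3*(-1))*(-1 + (6 - 3*(-1))) - 1448 = (6 + 3)*(-1 + (6 + 3)) - 1448 = 9*(-1 + 9) - 1448 = 9*8 - 1448 = 72 - 1448 = -1376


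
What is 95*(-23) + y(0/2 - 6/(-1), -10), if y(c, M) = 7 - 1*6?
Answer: -2184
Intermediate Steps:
y(c, M) = 1 (y(c, M) = 7 - 6 = 1)
95*(-23) + y(0/2 - 6/(-1), -10) = 95*(-23) + 1 = -2185 + 1 = -2184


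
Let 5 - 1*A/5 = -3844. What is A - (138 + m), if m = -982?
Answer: 20089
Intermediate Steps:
A = 19245 (A = 25 - 5*(-3844) = 25 + 19220 = 19245)
A - (138 + m) = 19245 - (138 - 982) = 19245 - 1*(-844) = 19245 + 844 = 20089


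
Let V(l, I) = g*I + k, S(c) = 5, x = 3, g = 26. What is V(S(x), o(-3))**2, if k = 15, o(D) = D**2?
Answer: 62001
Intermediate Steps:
V(l, I) = 15 + 26*I (V(l, I) = 26*I + 15 = 15 + 26*I)
V(S(x), o(-3))**2 = (15 + 26*(-3)**2)**2 = (15 + 26*9)**2 = (15 + 234)**2 = 249**2 = 62001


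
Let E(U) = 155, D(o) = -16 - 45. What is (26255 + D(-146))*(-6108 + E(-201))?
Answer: -155932882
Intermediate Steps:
D(o) = -61
(26255 + D(-146))*(-6108 + E(-201)) = (26255 - 61)*(-6108 + 155) = 26194*(-5953) = -155932882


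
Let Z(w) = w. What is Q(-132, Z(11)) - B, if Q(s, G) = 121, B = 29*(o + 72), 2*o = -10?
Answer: -1822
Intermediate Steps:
o = -5 (o = (½)*(-10) = -5)
B = 1943 (B = 29*(-5 + 72) = 29*67 = 1943)
Q(-132, Z(11)) - B = 121 - 1*1943 = 121 - 1943 = -1822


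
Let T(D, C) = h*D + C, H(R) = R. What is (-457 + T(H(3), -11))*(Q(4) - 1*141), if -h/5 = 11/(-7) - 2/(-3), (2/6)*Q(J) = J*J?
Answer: 295833/7 ≈ 42262.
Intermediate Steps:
Q(J) = 3*J² (Q(J) = 3*(J*J) = 3*J²)
h = 95/21 (h = -5*(11/(-7) - 2/(-3)) = -5*(11*(-⅐) - 2*(-⅓)) = -5*(-11/7 + ⅔) = -5*(-19/21) = 95/21 ≈ 4.5238)
T(D, C) = C + 95*D/21 (T(D, C) = 95*D/21 + C = C + 95*D/21)
(-457 + T(H(3), -11))*(Q(4) - 1*141) = (-457 + (-11 + (95/21)*3))*(3*4² - 1*141) = (-457 + (-11 + 95/7))*(3*16 - 141) = (-457 + 18/7)*(48 - 141) = -3181/7*(-93) = 295833/7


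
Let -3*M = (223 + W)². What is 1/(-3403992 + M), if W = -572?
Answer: -3/10333777 ≈ -2.9031e-7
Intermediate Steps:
M = -121801/3 (M = -(223 - 572)²/3 = -⅓*(-349)² = -⅓*121801 = -121801/3 ≈ -40600.)
1/(-3403992 + M) = 1/(-3403992 - 121801/3) = 1/(-10333777/3) = -3/10333777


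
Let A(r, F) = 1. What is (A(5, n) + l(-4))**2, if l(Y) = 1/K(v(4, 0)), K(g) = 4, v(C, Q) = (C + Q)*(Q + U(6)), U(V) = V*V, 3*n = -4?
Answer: 25/16 ≈ 1.5625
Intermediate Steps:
n = -4/3 (n = (1/3)*(-4) = -4/3 ≈ -1.3333)
U(V) = V**2
v(C, Q) = (36 + Q)*(C + Q) (v(C, Q) = (C + Q)*(Q + 6**2) = (C + Q)*(Q + 36) = (C + Q)*(36 + Q) = (36 + Q)*(C + Q))
l(Y) = 1/4
(A(5, n) + l(-4))**2 = (1 + 1/4)**2 = (5/4)**2 = 25/16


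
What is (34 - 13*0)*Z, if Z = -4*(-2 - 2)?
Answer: 544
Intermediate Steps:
Z = 16 (Z = -4*(-4) = 16)
(34 - 13*0)*Z = (34 - 13*0)*16 = (34 + 0)*16 = 34*16 = 544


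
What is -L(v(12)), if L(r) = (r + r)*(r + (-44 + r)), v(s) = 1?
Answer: 84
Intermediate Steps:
L(r) = 2*r*(-44 + 2*r) (L(r) = (2*r)*(-44 + 2*r) = 2*r*(-44 + 2*r))
-L(v(12)) = -4*(-22 + 1) = -4*(-21) = -1*(-84) = 84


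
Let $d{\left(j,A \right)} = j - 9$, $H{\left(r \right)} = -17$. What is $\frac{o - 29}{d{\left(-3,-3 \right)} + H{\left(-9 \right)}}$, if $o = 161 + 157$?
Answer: $- \frac{289}{29} \approx -9.9655$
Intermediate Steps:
$o = 318$
$d{\left(j,A \right)} = -9 + j$
$\frac{o - 29}{d{\left(-3,-3 \right)} + H{\left(-9 \right)}} = \frac{318 - 29}{\left(-9 - 3\right) - 17} = \frac{289}{-12 - 17} = \frac{289}{-29} = 289 \left(- \frac{1}{29}\right) = - \frac{289}{29}$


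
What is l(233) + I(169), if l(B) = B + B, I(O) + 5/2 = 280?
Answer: 1487/2 ≈ 743.50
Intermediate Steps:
I(O) = 555/2 (I(O) = -5/2 + 280 = 555/2)
l(B) = 2*B
l(233) + I(169) = 2*233 + 555/2 = 466 + 555/2 = 1487/2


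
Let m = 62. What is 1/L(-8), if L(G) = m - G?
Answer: 1/70 ≈ 0.014286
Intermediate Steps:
L(G) = 62 - G
1/L(-8) = 1/(62 - 1*(-8)) = 1/(62 + 8) = 1/70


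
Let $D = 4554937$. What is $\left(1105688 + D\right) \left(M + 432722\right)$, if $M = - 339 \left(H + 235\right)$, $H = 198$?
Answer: $1618570809375$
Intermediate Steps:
$M = -146787$ ($M = - 339 \left(198 + 235\right) = \left(-339\right) 433 = -146787$)
$\left(1105688 + D\right) \left(M + 432722\right) = \left(1105688 + 4554937\right) \left(-146787 + 432722\right) = 5660625 \cdot 285935 = 1618570809375$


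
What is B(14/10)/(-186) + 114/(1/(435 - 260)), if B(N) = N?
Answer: 18553493/930 ≈ 19950.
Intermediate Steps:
B(14/10)/(-186) + 114/(1/(435 - 260)) = (14/10)/(-186) + 114/(1/(435 - 260)) = (14*(⅒))*(-1/186) + 114/(1/175) = (7/5)*(-1/186) + 114/(1/175) = -7/930 + 114*175 = -7/930 + 19950 = 18553493/930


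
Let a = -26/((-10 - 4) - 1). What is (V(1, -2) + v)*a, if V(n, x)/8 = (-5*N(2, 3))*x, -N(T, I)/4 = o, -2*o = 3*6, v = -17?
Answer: 74438/15 ≈ 4962.5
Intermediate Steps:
o = -9 (o = -3*6/2 = -½*18 = -9)
N(T, I) = 36 (N(T, I) = -4*(-9) = 36)
a = 26/15 (a = -26/(-14 - 1) = -26/(-15) = -26*(-1/15) = 26/15 ≈ 1.7333)
V(n, x) = -1440*x (V(n, x) = 8*((-5*36)*x) = 8*(-180*x) = -1440*x)
(V(1, -2) + v)*a = (-1440*(-2) - 17)*(26/15) = (2880 - 17)*(26/15) = 2863*(26/15) = 74438/15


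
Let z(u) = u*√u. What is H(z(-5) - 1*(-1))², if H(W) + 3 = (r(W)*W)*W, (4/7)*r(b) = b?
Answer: -5265475 - 2807525*I*√5/2 ≈ -5.2655e+6 - 3.1389e+6*I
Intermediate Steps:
r(b) = 7*b/4
z(u) = u^(3/2)
H(W) = -3 + 7*W³/4 (H(W) = -3 + ((7*W/4)*W)*W = -3 + (7*W²/4)*W = -3 + 7*W³/4)
H(z(-5) - 1*(-1))² = (-3 + 7*((-5)^(3/2) - 1*(-1))³/4)² = (-3 + 7*(-5*I*√5 + 1)³/4)² = (-3 + 7*(1 - 5*I*√5)³/4)²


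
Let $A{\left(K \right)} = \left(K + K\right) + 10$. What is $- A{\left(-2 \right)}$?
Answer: $-6$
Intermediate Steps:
$A{\left(K \right)} = 10 + 2 K$ ($A{\left(K \right)} = 2 K + 10 = 10 + 2 K$)
$- A{\left(-2 \right)} = - (10 + 2 \left(-2\right)) = - (10 - 4) = \left(-1\right) 6 = -6$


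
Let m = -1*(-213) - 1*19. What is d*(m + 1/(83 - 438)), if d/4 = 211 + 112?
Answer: 88978748/355 ≈ 2.5064e+5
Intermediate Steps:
d = 1292 (d = 4*(211 + 112) = 4*323 = 1292)
m = 194 (m = 213 - 19 = 194)
d*(m + 1/(83 - 438)) = 1292*(194 + 1/(83 - 438)) = 1292*(194 + 1/(-355)) = 1292*(194 - 1/355) = 1292*(68869/355) = 88978748/355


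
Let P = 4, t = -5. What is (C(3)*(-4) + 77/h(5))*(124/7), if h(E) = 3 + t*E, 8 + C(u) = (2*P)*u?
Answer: -8370/7 ≈ -1195.7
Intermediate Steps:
C(u) = -8 + 8*u (C(u) = -8 + (2*4)*u = -8 + 8*u)
h(E) = 3 - 5*E
(C(3)*(-4) + 77/h(5))*(124/7) = ((-8 + 8*3)*(-4) + 77/(3 - 5*5))*(124/7) = ((-8 + 24)*(-4) + 77/(3 - 25))*(124*(⅐)) = (16*(-4) + 77/(-22))*(124/7) = (-64 + 77*(-1/22))*(124/7) = (-64 - 7/2)*(124/7) = -135/2*124/7 = -8370/7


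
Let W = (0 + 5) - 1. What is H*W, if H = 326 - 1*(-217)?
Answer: 2172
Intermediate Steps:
W = 4 (W = 5 - 1 = 4)
H = 543 (H = 326 + 217 = 543)
H*W = 543*4 = 2172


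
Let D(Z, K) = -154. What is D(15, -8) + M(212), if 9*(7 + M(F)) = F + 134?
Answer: -1103/9 ≈ -122.56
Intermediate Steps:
M(F) = 71/9 + F/9 (M(F) = -7 + (F + 134)/9 = -7 + (134 + F)/9 = -7 + (134/9 + F/9) = 71/9 + F/9)
D(15, -8) + M(212) = -154 + (71/9 + (1/9)*212) = -154 + (71/9 + 212/9) = -154 + 283/9 = -1103/9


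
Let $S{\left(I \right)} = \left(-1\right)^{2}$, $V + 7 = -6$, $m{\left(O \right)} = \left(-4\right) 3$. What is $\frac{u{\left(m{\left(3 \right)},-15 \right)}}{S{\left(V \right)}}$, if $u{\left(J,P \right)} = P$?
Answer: $-15$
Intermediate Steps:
$m{\left(O \right)} = -12$
$V = -13$ ($V = -7 - 6 = -13$)
$S{\left(I \right)} = 1$
$\frac{u{\left(m{\left(3 \right)},-15 \right)}}{S{\left(V \right)}} = - \frac{15}{1} = \left(-15\right) 1 = -15$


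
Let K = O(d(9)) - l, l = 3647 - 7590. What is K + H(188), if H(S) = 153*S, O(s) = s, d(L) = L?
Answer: 32716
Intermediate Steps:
l = -3943
K = 3952 (K = 9 - 1*(-3943) = 9 + 3943 = 3952)
K + H(188) = 3952 + 153*188 = 3952 + 28764 = 32716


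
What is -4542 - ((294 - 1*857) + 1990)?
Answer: -5969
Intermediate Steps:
-4542 - ((294 - 1*857) + 1990) = -4542 - ((294 - 857) + 1990) = -4542 - (-563 + 1990) = -4542 - 1*1427 = -4542 - 1427 = -5969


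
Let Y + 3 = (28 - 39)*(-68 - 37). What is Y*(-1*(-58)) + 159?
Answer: 66975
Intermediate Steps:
Y = 1152 (Y = -3 + (28 - 39)*(-68 - 37) = -3 - 11*(-105) = -3 + 1155 = 1152)
Y*(-1*(-58)) + 159 = 1152*(-1*(-58)) + 159 = 1152*58 + 159 = 66816 + 159 = 66975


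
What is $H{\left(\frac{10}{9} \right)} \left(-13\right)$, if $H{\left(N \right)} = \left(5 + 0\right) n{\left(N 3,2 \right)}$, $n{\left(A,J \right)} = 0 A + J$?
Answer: $-130$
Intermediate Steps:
$n{\left(A,J \right)} = J$ ($n{\left(A,J \right)} = 0 + J = J$)
$H{\left(N \right)} = 10$ ($H{\left(N \right)} = \left(5 + 0\right) 2 = 5 \cdot 2 = 10$)
$H{\left(\frac{10}{9} \right)} \left(-13\right) = 10 \left(-13\right) = -130$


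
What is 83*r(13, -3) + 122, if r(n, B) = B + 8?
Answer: 537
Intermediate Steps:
r(n, B) = 8 + B
83*r(13, -3) + 122 = 83*(8 - 3) + 122 = 83*5 + 122 = 415 + 122 = 537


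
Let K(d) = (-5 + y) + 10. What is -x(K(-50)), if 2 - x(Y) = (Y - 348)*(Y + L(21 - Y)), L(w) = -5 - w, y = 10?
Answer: -1334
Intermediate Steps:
K(d) = 15 (K(d) = (-5 + 10) + 10 = 5 + 10 = 15)
x(Y) = 2 - (-348 + Y)*(-26 + 2*Y) (x(Y) = 2 - (Y - 348)*(Y + (-5 - (21 - Y))) = 2 - (-348 + Y)*(Y + (-5 + (-21 + Y))) = 2 - (-348 + Y)*(Y + (-26 + Y)) = 2 - (-348 + Y)*(-26 + 2*Y))
-x(K(-50)) = -(-9046 - 2*15² + 722*15) = -(-9046 - 2*225 + 10830) = -(-9046 - 450 + 10830) = -1*1334 = -1334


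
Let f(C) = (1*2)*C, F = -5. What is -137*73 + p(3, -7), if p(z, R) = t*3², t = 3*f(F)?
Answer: -10271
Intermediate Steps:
f(C) = 2*C
t = -30 (t = 3*(2*(-5)) = 3*(-10) = -30)
p(z, R) = -270 (p(z, R) = -30*3² = -30*9 = -270)
-137*73 + p(3, -7) = -137*73 - 270 = -10001 - 270 = -10271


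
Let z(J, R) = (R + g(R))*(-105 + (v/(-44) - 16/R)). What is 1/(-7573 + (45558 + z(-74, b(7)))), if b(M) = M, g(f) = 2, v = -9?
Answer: 308/11402551 ≈ 2.7011e-5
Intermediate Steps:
z(J, R) = (2 + R)*(-4611/44 - 16/R) (z(J, R) = (R + 2)*(-105 + (-9/(-44) - 16/R)) = (2 + R)*(-105 + (-9*(-1/44) - 16/R)) = (2 + R)*(-105 + (9/44 - 16/R)) = (2 + R)*(-4611/44 - 16/R))
1/(-7573 + (45558 + z(-74, b(7)))) = 1/(-7573 + (45558 + (1/44)*(-1408 - 1*7*(9926 + 4611*7))/7)) = 1/(-7573 + (45558 + (1/44)*(1/7)*(-1408 - 1*7*(9926 + 32277)))) = 1/(-7573 + (45558 + (1/44)*(1/7)*(-1408 - 1*7*42203))) = 1/(-7573 + (45558 + (1/44)*(1/7)*(-1408 - 295421))) = 1/(-7573 + (45558 + (1/44)*(1/7)*(-296829))) = 1/(-7573 + (45558 - 296829/308)) = 1/(-7573 + 13735035/308) = 1/(11402551/308) = 308/11402551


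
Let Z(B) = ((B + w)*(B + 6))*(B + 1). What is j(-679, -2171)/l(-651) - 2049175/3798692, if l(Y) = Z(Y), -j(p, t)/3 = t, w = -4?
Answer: -7214693925157/13373770022500 ≈ -0.53947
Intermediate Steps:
j(p, t) = -3*t
Z(B) = (1 + B)*(-4 + B)*(6 + B) (Z(B) = ((B - 4)*(B + 6))*(B + 1) = ((-4 + B)*(6 + B))*(1 + B) = (1 + B)*(-4 + B)*(6 + B))
l(Y) = -24 + Y³ - 22*Y + 3*Y²
j(-679, -2171)/l(-651) - 2049175/3798692 = (-3*(-2171))/(-24 + (-651)³ - 22*(-651) + 3*(-651)²) - 2049175/3798692 = 6513/(-24 - 275894451 + 14322 + 3*423801) - 2049175*1/3798692 = 6513/(-24 - 275894451 + 14322 + 1271403) - 2049175/3798692 = 6513/(-274608750) - 2049175/3798692 = 6513*(-1/274608750) - 2049175/3798692 = -167/7041250 - 2049175/3798692 = -7214693925157/13373770022500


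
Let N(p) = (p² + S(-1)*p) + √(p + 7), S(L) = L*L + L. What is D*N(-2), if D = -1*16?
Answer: -64 - 16*√5 ≈ -99.777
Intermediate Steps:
S(L) = L + L² (S(L) = L² + L = L + L²)
D = -16
N(p) = p² + √(7 + p) (N(p) = (p² + (-(1 - 1))*p) + √(p + 7) = (p² + (-1*0)*p) + √(7 + p) = (p² + 0*p) + √(7 + p) = (p² + 0) + √(7 + p) = p² + √(7 + p))
D*N(-2) = -16*((-2)² + √(7 - 2)) = -16*(4 + √5) = -64 - 16*√5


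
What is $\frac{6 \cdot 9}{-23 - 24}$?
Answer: $- \frac{54}{47} \approx -1.1489$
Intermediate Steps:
$\frac{6 \cdot 9}{-23 - 24} = \frac{1}{-47} \cdot 54 = \left(- \frac{1}{47}\right) 54 = - \frac{54}{47}$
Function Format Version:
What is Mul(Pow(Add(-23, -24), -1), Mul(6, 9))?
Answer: Rational(-54, 47) ≈ -1.1489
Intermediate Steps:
Mul(Pow(Add(-23, -24), -1), Mul(6, 9)) = Mul(Pow(-47, -1), 54) = Mul(Rational(-1, 47), 54) = Rational(-54, 47)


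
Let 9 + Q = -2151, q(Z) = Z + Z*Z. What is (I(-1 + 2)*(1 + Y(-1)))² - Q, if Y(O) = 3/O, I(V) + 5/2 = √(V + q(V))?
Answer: 2197 - 20*√3 ≈ 2162.4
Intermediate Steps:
q(Z) = Z + Z²
I(V) = -5/2 + √(V + V*(1 + V))
Q = -2160 (Q = -9 - 2151 = -2160)
(I(-1 + 2)*(1 + Y(-1)))² - Q = ((-5/2 + √((-1 + 2)*(2 + (-1 + 2))))*(1 + 3/(-1)))² - 1*(-2160) = ((-5/2 + √(1*(2 + 1)))*(1 + 3*(-1)))² + 2160 = ((-5/2 + √(1*3))*(1 - 3))² + 2160 = ((-5/2 + √3)*(-2))² + 2160 = (5 - 2*√3)² + 2160 = 2160 + (5 - 2*√3)²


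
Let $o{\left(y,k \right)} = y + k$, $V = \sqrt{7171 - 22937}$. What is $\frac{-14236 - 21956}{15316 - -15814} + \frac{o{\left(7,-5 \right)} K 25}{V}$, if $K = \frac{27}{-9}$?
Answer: $- \frac{18096}{15565} + \frac{75 i \sqrt{15766}}{7883} \approx -1.1626 + 1.1946 i$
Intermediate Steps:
$V = i \sqrt{15766}$ ($V = \sqrt{-15766} = i \sqrt{15766} \approx 125.56 i$)
$o{\left(y,k \right)} = k + y$
$K = -3$ ($K = 27 \left(- \frac{1}{9}\right) = -3$)
$\frac{-14236 - 21956}{15316 - -15814} + \frac{o{\left(7,-5 \right)} K 25}{V} = \frac{-14236 - 21956}{15316 - -15814} + \frac{\left(-5 + 7\right) \left(-3\right) 25}{i \sqrt{15766}} = \frac{-14236 - 21956}{15316 + 15814} + 2 \left(-3\right) 25 \left(- \frac{i \sqrt{15766}}{15766}\right) = - \frac{36192}{31130} + \left(-6\right) 25 \left(- \frac{i \sqrt{15766}}{15766}\right) = \left(-36192\right) \frac{1}{31130} - 150 \left(- \frac{i \sqrt{15766}}{15766}\right) = - \frac{18096}{15565} + \frac{75 i \sqrt{15766}}{7883}$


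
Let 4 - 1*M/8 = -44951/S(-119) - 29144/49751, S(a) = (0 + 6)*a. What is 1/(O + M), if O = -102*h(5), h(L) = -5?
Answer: 17761107/764326454 ≈ 0.023238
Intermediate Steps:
S(a) = 6*a
M = -8293838116/17761107 (M = 32 - 8*(-44951/(6*(-119)) - 29144/49751) = 32 - 8*(-44951/(-714) - 29144*1/49751) = 32 - 8*(-44951*(-1/714) - 29144/49751) = 32 - 8*(44951/714 - 29144/49751) = 32 - 8*2215548385/35522214 = 32 - 8862193540/17761107 = -8293838116/17761107 ≈ -466.97)
O = 510 (O = -102*(-5) = 510)
1/(O + M) = 1/(510 - 8293838116/17761107) = 1/(764326454/17761107) = 17761107/764326454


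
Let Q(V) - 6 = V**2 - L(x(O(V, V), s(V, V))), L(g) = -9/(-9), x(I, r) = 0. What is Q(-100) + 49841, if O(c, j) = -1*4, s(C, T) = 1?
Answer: 59846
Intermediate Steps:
O(c, j) = -4
L(g) = 1 (L(g) = -9*(-1/9) = 1)
Q(V) = 5 + V**2 (Q(V) = 6 + (V**2 - 1*1) = 6 + (V**2 - 1) = 6 + (-1 + V**2) = 5 + V**2)
Q(-100) + 49841 = (5 + (-100)**2) + 49841 = (5 + 10000) + 49841 = 10005 + 49841 = 59846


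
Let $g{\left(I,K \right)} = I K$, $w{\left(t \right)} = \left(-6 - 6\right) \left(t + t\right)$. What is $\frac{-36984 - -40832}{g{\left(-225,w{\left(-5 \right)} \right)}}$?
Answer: $- \frac{481}{3375} \approx -0.14252$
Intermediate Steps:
$w{\left(t \right)} = - 24 t$ ($w{\left(t \right)} = - 12 \cdot 2 t = - 24 t$)
$\frac{-36984 - -40832}{g{\left(-225,w{\left(-5 \right)} \right)}} = \frac{-36984 - -40832}{\left(-225\right) \left(\left(-24\right) \left(-5\right)\right)} = \frac{-36984 + 40832}{\left(-225\right) 120} = \frac{3848}{-27000} = 3848 \left(- \frac{1}{27000}\right) = - \frac{481}{3375}$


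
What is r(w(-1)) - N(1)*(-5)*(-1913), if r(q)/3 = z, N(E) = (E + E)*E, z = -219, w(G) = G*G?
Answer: -19787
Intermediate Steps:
w(G) = G**2
N(E) = 2*E**2 (N(E) = (2*E)*E = 2*E**2)
r(q) = -657 (r(q) = 3*(-219) = -657)
r(w(-1)) - N(1)*(-5)*(-1913) = -657 - (2*1**2)*(-5)*(-1913) = -657 - (2*1)*(-5)*(-1913) = -657 - 2*(-5)*(-1913) = -657 - (-10)*(-1913) = -657 - 1*19130 = -657 - 19130 = -19787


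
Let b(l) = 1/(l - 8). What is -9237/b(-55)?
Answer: 581931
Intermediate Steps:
b(l) = 1/(-8 + l)
-9237/b(-55) = -9237/(1/(-8 - 55)) = -9237/(1/(-63)) = -9237/(-1/63) = -9237*(-63) = 581931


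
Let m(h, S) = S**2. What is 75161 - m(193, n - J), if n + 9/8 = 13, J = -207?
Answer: 1744303/64 ≈ 27255.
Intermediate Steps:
n = 95/8 (n = -9/8 + 13 = 95/8 ≈ 11.875)
75161 - m(193, n - J) = 75161 - (95/8 - 1*(-207))**2 = 75161 - (95/8 + 207)**2 = 75161 - (1751/8)**2 = 75161 - 1*3066001/64 = 75161 - 3066001/64 = 1744303/64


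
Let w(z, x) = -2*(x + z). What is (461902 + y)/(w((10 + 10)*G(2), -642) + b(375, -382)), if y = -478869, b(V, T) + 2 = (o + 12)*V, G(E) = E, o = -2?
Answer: -16967/4952 ≈ -3.4263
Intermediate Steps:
b(V, T) = -2 + 10*V (b(V, T) = -2 + (-2 + 12)*V = -2 + 10*V)
w(z, x) = -2*x - 2*z
(461902 + y)/(w((10 + 10)*G(2), -642) + b(375, -382)) = (461902 - 478869)/((-2*(-642) - 2*(10 + 10)*2) + (-2 + 10*375)) = -16967/((1284 - 40*2) + (-2 + 3750)) = -16967/((1284 - 2*40) + 3748) = -16967/((1284 - 80) + 3748) = -16967/(1204 + 3748) = -16967/4952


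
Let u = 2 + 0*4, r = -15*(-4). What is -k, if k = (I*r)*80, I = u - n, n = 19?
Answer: 81600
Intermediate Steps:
r = 60
u = 2 (u = 2 + 0 = 2)
I = -17 (I = 2 - 1*19 = 2 - 19 = -17)
k = -81600 (k = -17*60*80 = -1020*80 = -81600)
-k = -1*(-81600) = 81600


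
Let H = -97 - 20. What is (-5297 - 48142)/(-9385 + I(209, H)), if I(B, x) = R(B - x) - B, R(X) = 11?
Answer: 53439/9583 ≈ 5.5764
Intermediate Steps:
H = -117
I(B, x) = 11 - B
(-5297 - 48142)/(-9385 + I(209, H)) = (-5297 - 48142)/(-9385 + (11 - 1*209)) = -53439/(-9385 + (11 - 209)) = -53439/(-9385 - 198) = -53439/(-9583) = -53439*(-1/9583) = 53439/9583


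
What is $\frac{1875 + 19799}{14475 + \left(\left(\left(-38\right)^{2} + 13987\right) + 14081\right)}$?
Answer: $\frac{21674}{43987} \approx 0.49274$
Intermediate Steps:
$\frac{1875 + 19799}{14475 + \left(\left(\left(-38\right)^{2} + 13987\right) + 14081\right)} = \frac{21674}{14475 + \left(\left(1444 + 13987\right) + 14081\right)} = \frac{21674}{14475 + \left(15431 + 14081\right)} = \frac{21674}{14475 + 29512} = \frac{21674}{43987}$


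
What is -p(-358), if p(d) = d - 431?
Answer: 789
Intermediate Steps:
p(d) = -431 + d
-p(-358) = -(-431 - 358) = -1*(-789) = 789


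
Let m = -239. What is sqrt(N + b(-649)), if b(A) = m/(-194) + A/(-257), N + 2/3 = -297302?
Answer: I*sqrt(6651284613855198)/149574 ≈ 545.25*I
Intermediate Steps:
N = -891908/3 (N = -2/3 - 297302 = -891908/3 ≈ -2.9730e+5)
b(A) = 239/194 - A/257 (b(A) = -239/(-194) + A/(-257) = -239*(-1/194) + A*(-1/257) = 239/194 - A/257)
sqrt(N + b(-649)) = sqrt(-891908/3 + (239/194 - 1/257*(-649))) = sqrt(-891908/3 + (239/194 + 649/257)) = sqrt(-891908/3 + 187329/49858) = sqrt(-44468187077/149574) = I*sqrt(6651284613855198)/149574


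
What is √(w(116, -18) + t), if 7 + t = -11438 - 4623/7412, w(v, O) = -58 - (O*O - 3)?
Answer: I*√162404537683/3706 ≈ 108.74*I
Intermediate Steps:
w(v, O) = -55 - O² (w(v, O) = -58 - (O² - 3) = -58 - (-3 + O²) = -58 + (3 - O²) = -55 - O²)
t = -84834963/7412 (t = -7 + (-11438 - 4623/7412) = -7 - 84783079/7412 = -84834963/7412 ≈ -11446.)
√(w(116, -18) + t) = √((-55 - 1*(-18)²) - 84834963/7412) = √((-55 - 1*324) - 84834963/7412) = √((-55 - 324) - 84834963/7412) = √(-379 - 84834963/7412) = √(-87644111/7412) = I*√162404537683/3706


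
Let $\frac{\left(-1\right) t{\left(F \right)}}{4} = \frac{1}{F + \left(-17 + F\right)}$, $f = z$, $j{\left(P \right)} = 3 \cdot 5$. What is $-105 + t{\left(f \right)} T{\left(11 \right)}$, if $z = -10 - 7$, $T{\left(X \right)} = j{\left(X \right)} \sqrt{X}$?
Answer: $-105 + \frac{20 \sqrt{11}}{17} \approx -101.1$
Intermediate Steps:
$j{\left(P \right)} = 15$
$T{\left(X \right)} = 15 \sqrt{X}$
$z = -17$ ($z = -10 - 7 = -17$)
$f = -17$
$t{\left(F \right)} = - \frac{4}{-17 + 2 F}$ ($t{\left(F \right)} = - \frac{4}{F + \left(-17 + F\right)} = - \frac{4}{-17 + 2 F}$)
$-105 + t{\left(f \right)} T{\left(11 \right)} = -105 + - \frac{4}{-17 + 2 \left(-17\right)} 15 \sqrt{11} = -105 + - \frac{4}{-17 - 34} \cdot 15 \sqrt{11} = -105 + - \frac{4}{-51} \cdot 15 \sqrt{11} = -105 + \left(-4\right) \left(- \frac{1}{51}\right) 15 \sqrt{11} = -105 + \frac{4 \cdot 15 \sqrt{11}}{51} = -105 + \frac{20 \sqrt{11}}{17}$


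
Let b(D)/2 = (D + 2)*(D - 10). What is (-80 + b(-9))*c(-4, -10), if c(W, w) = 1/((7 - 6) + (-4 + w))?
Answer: -186/13 ≈ -14.308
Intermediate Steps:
c(W, w) = 1/(-3 + w) (c(W, w) = 1/(1 + (-4 + w)) = 1/(-3 + w))
b(D) = 2*(-10 + D)*(2 + D) (b(D) = 2*((D + 2)*(D - 10)) = 2*((2 + D)*(-10 + D)) = 2*((-10 + D)*(2 + D)) = 2*(-10 + D)*(2 + D))
(-80 + b(-9))*c(-4, -10) = (-80 + (-40 - 16*(-9) + 2*(-9)²))/(-3 - 10) = (-80 + (-40 + 144 + 2*81))/(-13) = (-80 + (-40 + 144 + 162))*(-1/13) = (-80 + 266)*(-1/13) = 186*(-1/13) = -186/13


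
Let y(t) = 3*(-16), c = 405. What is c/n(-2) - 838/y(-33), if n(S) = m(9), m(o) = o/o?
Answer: 10139/24 ≈ 422.46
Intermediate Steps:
m(o) = 1
y(t) = -48
n(S) = 1
c/n(-2) - 838/y(-33) = 405/1 - 838/(-48) = 405*1 - 838*(-1/48) = 405 + 419/24 = 10139/24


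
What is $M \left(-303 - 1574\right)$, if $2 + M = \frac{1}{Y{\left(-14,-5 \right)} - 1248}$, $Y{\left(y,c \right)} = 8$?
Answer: $\frac{4656837}{1240} \approx 3755.5$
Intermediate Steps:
$M = - \frac{2481}{1240}$ ($M = -2 + \frac{1}{8 - 1248} = -2 + \frac{1}{-1240} = -2 - \frac{1}{1240} = - \frac{2481}{1240} \approx -2.0008$)
$M \left(-303 - 1574\right) = - \frac{2481 \left(-303 - 1574\right)}{1240} = \left(- \frac{2481}{1240}\right) \left(-1877\right) = \frac{4656837}{1240}$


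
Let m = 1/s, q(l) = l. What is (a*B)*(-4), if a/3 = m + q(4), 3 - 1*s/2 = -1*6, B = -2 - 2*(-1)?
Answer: 0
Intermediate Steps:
B = 0 (B = -2 + 2 = 0)
s = 18 (s = 6 - (-2)*6 = 6 - 2*(-6) = 6 + 12 = 18)
m = 1/18 ≈ 0.055556
a = 73/6 (a = 3*(1/18 + 4) = 3*(73/18) = 73/6 ≈ 12.167)
(a*B)*(-4) = ((73/6)*0)*(-4) = 0*(-4) = 0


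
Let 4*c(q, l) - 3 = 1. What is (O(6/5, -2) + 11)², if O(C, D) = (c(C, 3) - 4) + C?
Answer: 2116/25 ≈ 84.640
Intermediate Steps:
c(q, l) = 1 (c(q, l) = ¾ + (¼)*1 = ¾ + ¼ = 1)
O(C, D) = -3 + C (O(C, D) = (1 - 4) + C = -3 + C)
(O(6/5, -2) + 11)² = ((-3 + 6/5) + 11)² = (-9/5 + 11)² = (46/5)² = 2116/25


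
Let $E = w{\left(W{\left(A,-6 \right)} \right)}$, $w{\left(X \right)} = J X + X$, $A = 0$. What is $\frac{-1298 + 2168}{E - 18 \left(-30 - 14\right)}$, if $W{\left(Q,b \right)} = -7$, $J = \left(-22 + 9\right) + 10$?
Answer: $\frac{435}{403} \approx 1.0794$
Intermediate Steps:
$J = -3$ ($J = -13 + 10 = -3$)
$w{\left(X \right)} = - 2 X$ ($w{\left(X \right)} = - 3 X + X = - 2 X$)
$E = 14$ ($E = \left(-2\right) \left(-7\right) = 14$)
$\frac{-1298 + 2168}{E - 18 \left(-30 - 14\right)} = \frac{-1298 + 2168}{14 - 18 \left(-30 - 14\right)} = \frac{870}{14 - -792} = \frac{870}{14 + 792} = \frac{870}{806} = 870 \cdot \frac{1}{806} = \frac{435}{403}$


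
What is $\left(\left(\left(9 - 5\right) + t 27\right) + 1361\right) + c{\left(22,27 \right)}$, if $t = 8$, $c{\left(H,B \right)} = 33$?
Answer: $1614$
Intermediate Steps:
$\left(\left(\left(9 - 5\right) + t 27\right) + 1361\right) + c{\left(22,27 \right)} = \left(\left(\left(9 - 5\right) + 8 \cdot 27\right) + 1361\right) + 33 = \left(\left(\left(9 - 5\right) + 216\right) + 1361\right) + 33 = \left(\left(4 + 216\right) + 1361\right) + 33 = \left(220 + 1361\right) + 33 = 1581 + 33 = 1614$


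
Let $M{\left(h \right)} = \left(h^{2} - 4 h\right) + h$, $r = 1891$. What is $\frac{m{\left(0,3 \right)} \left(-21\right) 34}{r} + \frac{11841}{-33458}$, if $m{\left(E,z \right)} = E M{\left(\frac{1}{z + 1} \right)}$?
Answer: $- \frac{11841}{33458} \approx -0.35391$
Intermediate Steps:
$M{\left(h \right)} = h^{2} - 3 h$
$m{\left(E,z \right)} = \frac{E \left(-3 + \frac{1}{1 + z}\right)}{1 + z}$ ($m{\left(E,z \right)} = E \frac{-3 + \frac{1}{z + 1}}{z + 1} = E \frac{-3 + \frac{1}{1 + z}}{1 + z} = \frac{E \left(-3 + \frac{1}{1 + z}\right)}{1 + z}$)
$\frac{m{\left(0,3 \right)} \left(-21\right) 34}{r} + \frac{11841}{-33458} = \frac{\left(-1\right) 0 \frac{1}{\left(1 + 3\right)^{2}} \left(2 + 3 \cdot 3\right) \left(-21\right) 34}{1891} + \frac{11841}{-33458} = \left(-1\right) 0 \cdot \frac{1}{16} \left(2 + 9\right) \left(-21\right) 34 \cdot \frac{1}{1891} + 11841 \left(- \frac{1}{33458}\right) = \left(-1\right) 0 \cdot \frac{1}{16} \cdot 11 \left(-21\right) 34 \cdot \frac{1}{1891} - \frac{11841}{33458} = 0 \left(-21\right) 34 \cdot \frac{1}{1891} - \frac{11841}{33458} = 0 \cdot 34 \cdot \frac{1}{1891} - \frac{11841}{33458} = 0 \cdot \frac{1}{1891} - \frac{11841}{33458} = 0 - \frac{11841}{33458} = - \frac{11841}{33458}$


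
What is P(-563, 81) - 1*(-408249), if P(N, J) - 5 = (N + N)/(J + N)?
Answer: 98389777/241 ≈ 4.0826e+5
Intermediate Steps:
P(N, J) = 5 + 2*N/(J + N) (P(N, J) = 5 + (N + N)/(J + N) = 5 + (2*N)/(J + N) = 5 + 2*N/(J + N))
P(-563, 81) - 1*(-408249) = (5*81 + 7*(-563))/(81 - 563) - 1*(-408249) = (405 - 3941)/(-482) + 408249 = -1/482*(-3536) + 408249 = 1768/241 + 408249 = 98389777/241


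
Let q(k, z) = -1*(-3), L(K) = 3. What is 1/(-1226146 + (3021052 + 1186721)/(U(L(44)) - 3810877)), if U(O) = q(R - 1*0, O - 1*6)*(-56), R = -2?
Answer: -3811045/4672901790343 ≈ -8.1556e-7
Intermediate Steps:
q(k, z) = 3
U(O) = -168 (U(O) = 3*(-56) = -168)
1/(-1226146 + (3021052 + 1186721)/(U(L(44)) - 3810877)) = 1/(-1226146 + (3021052 + 1186721)/(-168 - 3810877)) = 1/(-1226146 + 4207773/(-3811045)) = 1/(-1226146 + 4207773*(-1/3811045)) = 1/(-1226146 - 4207773/3811045) = 1/(-4672901790343/3811045) = -3811045/4672901790343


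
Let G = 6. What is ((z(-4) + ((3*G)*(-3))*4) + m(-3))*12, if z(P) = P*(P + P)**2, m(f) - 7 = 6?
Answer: -5508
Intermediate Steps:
m(f) = 13 (m(f) = 7 + 6 = 13)
z(P) = 4*P**3 (z(P) = P*(2*P)**2 = P*(4*P**2) = 4*P**3)
((z(-4) + ((3*G)*(-3))*4) + m(-3))*12 = ((4*(-4)**3 + ((3*6)*(-3))*4) + 13)*12 = ((4*(-64) + (18*(-3))*4) + 13)*12 = ((-256 - 54*4) + 13)*12 = ((-256 - 216) + 13)*12 = (-472 + 13)*12 = -459*12 = -5508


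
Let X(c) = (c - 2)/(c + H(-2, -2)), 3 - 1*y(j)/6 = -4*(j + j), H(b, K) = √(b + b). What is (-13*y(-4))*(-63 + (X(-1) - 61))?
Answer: -1395654/5 + 13572*I/5 ≈ -2.7913e+5 + 2714.4*I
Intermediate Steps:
H(b, K) = √2*√b (H(b, K) = √(2*b) = √2*√b)
y(j) = 18 + 48*j (y(j) = 18 - (-24)*(j + j) = 18 - (-24)*2*j = 18 - (-48)*j = 18 + 48*j)
X(c) = (-2 + c)/(c + 2*I) (X(c) = (c - 2)/(c + √2*√(-2)) = (-2 + c)/(c + √2*(I*√2)) = (-2 + c)/(c + 2*I))
(-13*y(-4))*(-63 + (X(-1) - 61)) = (-13*(18 + 48*(-4)))*(-63 + ((-2 - 1)/(-1 + 2*I) - 61)) = (-13*(18 - 192))*(-63 + (((-1 - 2*I)/5)*(-3) - 61)) = (-13*(-174))*(-63 + (-3*(-1 - 2*I)/5 - 61)) = 2262*(-63 + (-61 - 3*(-1 - 2*I)/5)) = 2262*(-124 - 3*(-1 - 2*I)/5) = -280488 - 6786*(-1 - 2*I)/5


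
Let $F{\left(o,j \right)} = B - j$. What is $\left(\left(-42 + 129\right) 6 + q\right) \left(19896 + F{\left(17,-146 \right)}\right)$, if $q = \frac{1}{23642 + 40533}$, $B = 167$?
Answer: $\frac{676988384359}{64175} \approx 1.0549 \cdot 10^{7}$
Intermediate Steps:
$q = \frac{1}{64175} \approx 1.5582 \cdot 10^{-5}$
$F{\left(o,j \right)} = 167 - j$
$\left(\left(-42 + 129\right) 6 + q\right) \left(19896 + F{\left(17,-146 \right)}\right) = \left(\left(-42 + 129\right) 6 + \frac{1}{64175}\right) \left(19896 + \left(167 - -146\right)\right) = \left(87 \cdot 6 + \frac{1}{64175}\right) \left(19896 + \left(167 + 146\right)\right) = \left(522 + \frac{1}{64175}\right) \left(19896 + 313\right) = \frac{33499351}{64175} \cdot 20209 = \frac{676988384359}{64175}$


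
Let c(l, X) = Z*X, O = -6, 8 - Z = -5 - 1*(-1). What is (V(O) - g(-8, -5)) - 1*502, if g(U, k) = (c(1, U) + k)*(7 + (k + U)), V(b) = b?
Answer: -1114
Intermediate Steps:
Z = 12 (Z = 8 - (-5 - 1*(-1)) = 8 - (-5 + 1) = 8 - 1*(-4) = 8 + 4 = 12)
c(l, X) = 12*X
g(U, k) = (k + 12*U)*(7 + U + k) (g(U, k) = (12*U + k)*(7 + (k + U)) = (k + 12*U)*(7 + (U + k)) = (k + 12*U)*(7 + U + k))
(V(O) - g(-8, -5)) - 1*502 = (-6 - ((-5)² + 7*(-5) + 12*(-8)² + 84*(-8) + 13*(-8)*(-5))) - 1*502 = (-6 - (25 - 35 + 12*64 - 672 + 520)) - 502 = (-6 - (25 - 35 + 768 - 672 + 520)) - 502 = (-6 - 1*606) - 502 = (-6 - 606) - 502 = -612 - 502 = -1114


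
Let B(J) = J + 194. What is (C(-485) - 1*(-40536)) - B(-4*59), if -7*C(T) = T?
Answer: 284531/7 ≈ 40647.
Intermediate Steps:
C(T) = -T/7
B(J) = 194 + J
(C(-485) - 1*(-40536)) - B(-4*59) = (-⅐*(-485) - 1*(-40536)) - (194 - 4*59) = (485/7 + 40536) - (194 - 236) = 284237/7 - 1*(-42) = 284237/7 + 42 = 284531/7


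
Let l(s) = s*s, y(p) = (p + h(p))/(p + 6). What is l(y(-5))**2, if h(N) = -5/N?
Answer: 256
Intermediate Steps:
y(p) = (p - 5/p)/(6 + p) (y(p) = (p - 5/p)/(p + 6) = (p - 5/p)/(6 + p))
l(s) = s**2
l(y(-5))**2 = (((-5 + (-5)**2)/((-5)*(6 - 5)))**2)**2 = ((-1/5*(-5 + 25)/1)**2)**2 = ((-1/5*1*20)**2)**2 = ((-4)**2)**2 = 16**2 = 256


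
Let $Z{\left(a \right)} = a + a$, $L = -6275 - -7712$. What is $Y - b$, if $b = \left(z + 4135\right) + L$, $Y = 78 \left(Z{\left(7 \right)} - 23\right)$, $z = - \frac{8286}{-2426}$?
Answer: $- \frac{7614505}{1213} \approx -6277.4$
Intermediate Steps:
$z = \frac{4143}{1213}$ ($z = \left(-8286\right) \left(- \frac{1}{2426}\right) = \frac{4143}{1213} \approx 3.4155$)
$L = 1437$ ($L = -6275 + 7712 = 1437$)
$Z{\left(a \right)} = 2 a$
$Y = -702$ ($Y = 78 \left(2 \cdot 7 - 23\right) = 78 \left(14 - 23\right) = 78 \left(-9\right) = -702$)
$b = \frac{6762979}{1213}$ ($b = \left(\frac{4143}{1213} + 4135\right) + 1437 = \frac{5019898}{1213} + 1437 = \frac{6762979}{1213} \approx 5575.4$)
$Y - b = -702 - \frac{6762979}{1213} = - \frac{7614505}{1213}$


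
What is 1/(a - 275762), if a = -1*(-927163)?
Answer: 1/651401 ≈ 1.5352e-6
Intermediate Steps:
a = 927163
1/(a - 275762) = 1/(927163 - 275762) = 1/651401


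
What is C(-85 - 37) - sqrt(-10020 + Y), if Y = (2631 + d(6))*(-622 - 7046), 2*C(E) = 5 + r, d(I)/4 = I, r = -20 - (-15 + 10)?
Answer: -5 - 4*I*sqrt(1273035) ≈ -5.0 - 4513.2*I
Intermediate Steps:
r = -15 (r = -20 - 1*(-5) = -20 + 5 = -15)
d(I) = 4*I
C(E) = -5 (C(E) = (5 - 15)/2 = (1/2)*(-10) = -5)
Y = -20358540 (Y = (2631 + 4*6)*(-622 - 7046) = (2631 + 24)*(-7668) = 2655*(-7668) = -20358540)
C(-85 - 37) - sqrt(-10020 + Y) = -5 - sqrt(-10020 - 20358540) = -5 - sqrt(-20368560) = -5 - 4*I*sqrt(1273035)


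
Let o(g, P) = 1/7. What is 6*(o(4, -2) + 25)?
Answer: 1056/7 ≈ 150.86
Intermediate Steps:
o(g, P) = ⅐
6*(o(4, -2) + 25) = 6*(⅐ + 25) = 6*(176/7) = 1056/7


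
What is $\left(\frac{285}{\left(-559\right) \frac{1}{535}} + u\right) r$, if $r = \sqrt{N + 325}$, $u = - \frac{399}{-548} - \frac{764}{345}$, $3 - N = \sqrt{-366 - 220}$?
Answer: $- \frac{28984012003 \sqrt{328 - i \sqrt{586}}}{105684540} \approx -4970.3 + 183.16 i$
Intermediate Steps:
$N = 3 - i \sqrt{586}$ ($N = 3 - \sqrt{-366 - 220} = 3 - \sqrt{-586} = 3 - i \sqrt{586} \approx 3.0 - 24.207 i$)
$u = - \frac{281017}{189060}$ ($u = \left(-399\right) \left(- \frac{1}{548}\right) - \frac{764}{345} = \frac{399}{548} - \frac{764}{345} = - \frac{281017}{189060} \approx -1.4864$)
$r = \sqrt{328 - i \sqrt{586}}$ ($r = \sqrt{\left(3 - i \sqrt{586}\right) + 325} = \sqrt{328 - i \sqrt{586}} \approx 18.123 - 0.66786 i$)
$\left(\frac{285}{\left(-559\right) \frac{1}{535}} + u\right) r = \left(\frac{285}{\left(-559\right) \frac{1}{535}} - \frac{281017}{189060}\right) \sqrt{328 - i \sqrt{586}} = \left(\frac{285}{- \frac{559}{535}} - \frac{281017}{189060}\right) \sqrt{328 - i \sqrt{586}} = \left(285 \left(- \frac{535}{559}\right) - \frac{281017}{189060}\right) \sqrt{328 - i \sqrt{586}} = \left(- \frac{152475}{559} - \frac{281017}{189060}\right) \sqrt{328 - i \sqrt{586}} = - \frac{28984012003 \sqrt{328 - i \sqrt{586}}}{105684540}$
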